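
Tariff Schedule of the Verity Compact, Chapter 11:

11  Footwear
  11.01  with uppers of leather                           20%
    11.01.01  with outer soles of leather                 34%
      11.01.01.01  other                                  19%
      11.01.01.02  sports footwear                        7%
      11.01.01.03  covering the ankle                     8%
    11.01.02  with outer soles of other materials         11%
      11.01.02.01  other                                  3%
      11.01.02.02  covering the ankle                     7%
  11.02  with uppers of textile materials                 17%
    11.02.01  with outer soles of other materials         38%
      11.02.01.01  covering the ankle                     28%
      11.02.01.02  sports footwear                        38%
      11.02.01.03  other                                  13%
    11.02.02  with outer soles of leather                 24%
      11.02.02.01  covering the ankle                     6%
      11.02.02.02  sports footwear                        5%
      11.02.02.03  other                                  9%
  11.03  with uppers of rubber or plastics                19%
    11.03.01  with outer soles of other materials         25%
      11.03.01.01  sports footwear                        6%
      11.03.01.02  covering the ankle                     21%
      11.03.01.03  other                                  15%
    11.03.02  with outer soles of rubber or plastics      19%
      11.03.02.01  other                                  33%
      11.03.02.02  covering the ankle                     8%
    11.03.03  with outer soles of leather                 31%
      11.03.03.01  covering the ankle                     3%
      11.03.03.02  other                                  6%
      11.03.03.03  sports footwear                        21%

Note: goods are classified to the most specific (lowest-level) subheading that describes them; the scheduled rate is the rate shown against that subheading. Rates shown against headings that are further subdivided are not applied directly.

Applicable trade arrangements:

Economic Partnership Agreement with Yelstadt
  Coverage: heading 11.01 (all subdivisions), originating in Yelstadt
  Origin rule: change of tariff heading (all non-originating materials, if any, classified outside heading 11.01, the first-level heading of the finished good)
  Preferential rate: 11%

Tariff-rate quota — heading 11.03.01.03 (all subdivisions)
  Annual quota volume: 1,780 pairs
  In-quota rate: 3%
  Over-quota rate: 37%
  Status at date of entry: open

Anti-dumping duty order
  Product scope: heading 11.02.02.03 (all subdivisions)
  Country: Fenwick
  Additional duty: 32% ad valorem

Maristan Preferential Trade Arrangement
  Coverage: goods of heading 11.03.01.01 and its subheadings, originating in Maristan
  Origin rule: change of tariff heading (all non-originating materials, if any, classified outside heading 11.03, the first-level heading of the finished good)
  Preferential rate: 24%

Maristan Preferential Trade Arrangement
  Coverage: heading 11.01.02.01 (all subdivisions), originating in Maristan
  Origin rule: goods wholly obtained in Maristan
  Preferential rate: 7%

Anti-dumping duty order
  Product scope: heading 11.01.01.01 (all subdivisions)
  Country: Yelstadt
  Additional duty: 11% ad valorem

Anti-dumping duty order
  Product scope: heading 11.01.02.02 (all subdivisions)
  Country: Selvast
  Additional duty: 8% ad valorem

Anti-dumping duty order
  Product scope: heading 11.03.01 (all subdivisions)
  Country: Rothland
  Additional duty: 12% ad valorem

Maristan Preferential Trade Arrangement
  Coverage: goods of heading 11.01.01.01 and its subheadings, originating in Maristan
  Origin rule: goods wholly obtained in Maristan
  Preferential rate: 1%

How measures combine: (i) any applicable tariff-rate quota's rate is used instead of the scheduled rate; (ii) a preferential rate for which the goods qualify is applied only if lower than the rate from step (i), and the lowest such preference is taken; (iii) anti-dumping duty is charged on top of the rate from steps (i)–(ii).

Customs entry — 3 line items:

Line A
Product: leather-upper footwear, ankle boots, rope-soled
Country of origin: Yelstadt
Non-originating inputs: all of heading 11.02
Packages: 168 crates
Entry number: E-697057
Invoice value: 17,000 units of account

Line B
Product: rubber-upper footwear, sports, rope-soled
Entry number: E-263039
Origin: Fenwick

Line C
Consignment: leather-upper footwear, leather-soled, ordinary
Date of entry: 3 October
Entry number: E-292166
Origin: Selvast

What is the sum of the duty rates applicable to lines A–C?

32%

Line A: leather-upper → 11.01; rope-soled → 11.01.02; ankle boots → 11.01.02.02. Scheduled 7%. Yelstadt agreement on 11.01: CTH met → 11% available; preference 11% not lower than 7% → no reduction. → 7%.
Line B: rubber-upper → 11.03; rope-soled → 11.03.01; sports → 11.03.01.01. Scheduled 6%. No special measure applies. → 6%.
Line C: leather-upper → 11.01; leather-soled → 11.01.01; ordinary → 11.01.01.01. Scheduled 19%. No special measure applies. → 19%.
Sum: 7% + 6% + 19% = 32%.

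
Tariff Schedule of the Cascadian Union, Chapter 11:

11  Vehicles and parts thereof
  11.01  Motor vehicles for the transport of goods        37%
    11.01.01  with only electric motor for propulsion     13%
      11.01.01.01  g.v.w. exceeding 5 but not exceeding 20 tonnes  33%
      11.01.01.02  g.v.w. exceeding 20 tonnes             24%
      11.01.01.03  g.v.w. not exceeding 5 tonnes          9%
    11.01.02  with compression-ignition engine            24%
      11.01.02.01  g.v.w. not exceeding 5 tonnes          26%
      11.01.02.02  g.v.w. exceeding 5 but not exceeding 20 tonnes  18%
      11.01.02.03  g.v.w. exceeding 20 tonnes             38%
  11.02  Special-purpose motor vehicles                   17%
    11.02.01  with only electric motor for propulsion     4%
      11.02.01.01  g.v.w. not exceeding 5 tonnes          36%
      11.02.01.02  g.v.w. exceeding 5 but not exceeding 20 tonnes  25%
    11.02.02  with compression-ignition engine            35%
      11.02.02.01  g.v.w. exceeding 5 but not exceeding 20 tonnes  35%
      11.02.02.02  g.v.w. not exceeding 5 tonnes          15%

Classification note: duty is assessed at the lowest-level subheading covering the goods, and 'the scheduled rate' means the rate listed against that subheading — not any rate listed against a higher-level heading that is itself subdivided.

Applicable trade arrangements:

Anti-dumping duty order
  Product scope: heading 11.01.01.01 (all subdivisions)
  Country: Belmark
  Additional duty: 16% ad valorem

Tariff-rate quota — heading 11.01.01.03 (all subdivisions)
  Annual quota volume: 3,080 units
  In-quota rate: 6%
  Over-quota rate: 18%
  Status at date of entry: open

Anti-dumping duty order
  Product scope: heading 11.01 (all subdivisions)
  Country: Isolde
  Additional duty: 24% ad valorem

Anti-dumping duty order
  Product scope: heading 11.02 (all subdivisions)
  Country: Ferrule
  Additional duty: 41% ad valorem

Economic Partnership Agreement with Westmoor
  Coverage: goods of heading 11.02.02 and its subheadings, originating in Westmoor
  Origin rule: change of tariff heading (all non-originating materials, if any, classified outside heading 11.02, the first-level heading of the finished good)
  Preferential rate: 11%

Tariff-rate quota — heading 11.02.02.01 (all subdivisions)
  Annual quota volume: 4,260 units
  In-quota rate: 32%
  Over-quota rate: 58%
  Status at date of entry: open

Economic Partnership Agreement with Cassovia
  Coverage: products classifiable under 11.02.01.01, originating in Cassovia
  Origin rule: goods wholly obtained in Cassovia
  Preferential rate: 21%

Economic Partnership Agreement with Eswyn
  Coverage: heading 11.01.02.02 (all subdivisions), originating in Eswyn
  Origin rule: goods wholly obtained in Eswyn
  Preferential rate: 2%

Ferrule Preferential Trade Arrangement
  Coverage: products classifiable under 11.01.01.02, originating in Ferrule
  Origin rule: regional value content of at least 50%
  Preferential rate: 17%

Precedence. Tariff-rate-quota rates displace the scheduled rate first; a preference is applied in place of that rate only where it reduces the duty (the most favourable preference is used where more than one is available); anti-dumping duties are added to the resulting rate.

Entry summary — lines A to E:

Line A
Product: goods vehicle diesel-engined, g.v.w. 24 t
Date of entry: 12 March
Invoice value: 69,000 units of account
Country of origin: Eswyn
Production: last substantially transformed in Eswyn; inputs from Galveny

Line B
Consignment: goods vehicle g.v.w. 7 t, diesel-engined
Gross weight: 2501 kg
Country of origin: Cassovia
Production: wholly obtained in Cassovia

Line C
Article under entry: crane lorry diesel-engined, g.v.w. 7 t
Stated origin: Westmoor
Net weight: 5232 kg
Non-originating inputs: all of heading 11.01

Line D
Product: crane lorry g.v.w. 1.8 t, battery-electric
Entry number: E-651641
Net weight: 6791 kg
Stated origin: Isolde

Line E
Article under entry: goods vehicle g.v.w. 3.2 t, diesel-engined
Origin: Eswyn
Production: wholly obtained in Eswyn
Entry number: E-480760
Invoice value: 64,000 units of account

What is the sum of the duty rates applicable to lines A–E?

129%

Line A: goods vehicle → 11.01; diesel-engined → 11.01.02; g.v.w. 24 t → 11.01.02.03. Scheduled 38%. Eswyn agreement on 11.01.02.02: 11.01.02.03 not covered. → 38%.
Line B: goods vehicle → 11.01; diesel-engined → 11.01.02; g.v.w. 7 t → 11.01.02.02. Scheduled 18%. Cassovia agreement on 11.02.01.01: 11.01.02.02 not covered. → 18%.
Line C: crane lorry → 11.02; diesel-engined → 11.02.02; g.v.w. 7 t → 11.02.02.01. Scheduled 35%. quota on 11.02.02.01 open → in-quota 32%; Westmoor agreement on 11.02.02: CTH met → 11% available; preferential 11%. → 11%.
Line D: crane lorry → 11.02; battery-electric → 11.02.01; g.v.w. 1.8 t → 11.02.01.01. Scheduled 36%. No special measure applies. → 36%.
Line E: goods vehicle → 11.01; diesel-engined → 11.01.02; g.v.w. 3.2 t → 11.01.02.01. Scheduled 26%. Eswyn agreement on 11.01.02.02: 11.01.02.01 not covered. → 26%.
Sum: 38% + 18% + 11% + 36% + 26% = 129%.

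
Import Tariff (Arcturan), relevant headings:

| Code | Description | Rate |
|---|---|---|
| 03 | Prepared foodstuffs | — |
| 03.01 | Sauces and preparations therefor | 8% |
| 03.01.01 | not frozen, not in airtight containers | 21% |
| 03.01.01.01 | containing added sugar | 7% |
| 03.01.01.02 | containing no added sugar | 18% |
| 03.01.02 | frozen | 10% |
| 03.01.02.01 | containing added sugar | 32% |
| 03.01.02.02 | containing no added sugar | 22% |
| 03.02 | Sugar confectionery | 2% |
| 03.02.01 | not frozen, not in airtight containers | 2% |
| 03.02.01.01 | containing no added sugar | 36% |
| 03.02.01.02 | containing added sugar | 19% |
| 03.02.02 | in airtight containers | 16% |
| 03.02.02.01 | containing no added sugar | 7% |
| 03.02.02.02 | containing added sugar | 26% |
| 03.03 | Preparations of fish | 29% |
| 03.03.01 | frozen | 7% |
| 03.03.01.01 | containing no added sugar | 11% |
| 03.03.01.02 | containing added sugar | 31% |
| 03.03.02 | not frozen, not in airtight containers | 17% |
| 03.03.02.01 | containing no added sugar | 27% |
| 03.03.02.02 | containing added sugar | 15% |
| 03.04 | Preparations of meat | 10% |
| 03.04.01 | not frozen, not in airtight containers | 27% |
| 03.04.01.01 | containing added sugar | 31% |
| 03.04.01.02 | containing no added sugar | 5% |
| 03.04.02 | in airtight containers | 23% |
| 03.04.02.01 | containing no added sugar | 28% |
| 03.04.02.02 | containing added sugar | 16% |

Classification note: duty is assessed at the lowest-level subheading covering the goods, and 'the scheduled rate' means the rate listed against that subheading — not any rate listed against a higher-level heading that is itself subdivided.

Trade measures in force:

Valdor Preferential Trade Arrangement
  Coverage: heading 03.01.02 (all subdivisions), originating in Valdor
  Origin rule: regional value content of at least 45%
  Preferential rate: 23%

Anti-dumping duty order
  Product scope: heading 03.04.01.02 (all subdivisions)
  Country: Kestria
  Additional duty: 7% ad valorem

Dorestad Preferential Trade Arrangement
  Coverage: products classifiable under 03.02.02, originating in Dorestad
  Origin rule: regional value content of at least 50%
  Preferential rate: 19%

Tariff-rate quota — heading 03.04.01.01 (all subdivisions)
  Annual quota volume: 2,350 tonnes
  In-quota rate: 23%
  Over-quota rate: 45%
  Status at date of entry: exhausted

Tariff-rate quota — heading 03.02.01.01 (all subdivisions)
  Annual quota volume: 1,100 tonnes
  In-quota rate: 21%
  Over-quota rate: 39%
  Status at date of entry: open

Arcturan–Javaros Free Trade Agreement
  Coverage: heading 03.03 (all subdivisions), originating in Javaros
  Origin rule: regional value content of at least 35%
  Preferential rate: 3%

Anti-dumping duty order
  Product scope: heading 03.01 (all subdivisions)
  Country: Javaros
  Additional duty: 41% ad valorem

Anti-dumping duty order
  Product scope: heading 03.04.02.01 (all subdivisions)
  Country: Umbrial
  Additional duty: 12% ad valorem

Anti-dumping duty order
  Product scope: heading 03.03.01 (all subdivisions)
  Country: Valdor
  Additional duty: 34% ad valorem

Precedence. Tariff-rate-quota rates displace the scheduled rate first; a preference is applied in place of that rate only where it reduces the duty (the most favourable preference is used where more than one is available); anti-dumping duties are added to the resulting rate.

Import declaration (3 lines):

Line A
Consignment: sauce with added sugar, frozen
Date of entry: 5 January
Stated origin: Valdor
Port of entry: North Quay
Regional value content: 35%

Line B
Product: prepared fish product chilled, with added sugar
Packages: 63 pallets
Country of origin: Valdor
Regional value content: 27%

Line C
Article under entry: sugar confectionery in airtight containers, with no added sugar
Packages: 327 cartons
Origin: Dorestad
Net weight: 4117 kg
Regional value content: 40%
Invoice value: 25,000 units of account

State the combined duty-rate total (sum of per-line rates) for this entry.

Line A: sauce → 03.01; frozen → 03.01.02; with added sugar → 03.01.02.01. Scheduled 32%. Valdor agreement on 03.01.02: RVC < 45%. → 32%.
Line B: prepared fish product → 03.03; chilled → 03.03.02; with added sugar → 03.03.02.02. Scheduled 15%. Valdor agreement on 03.01.02: 03.03.02.02 not covered. → 15%.
Line C: sugar confectionery → 03.02; in airtight containers → 03.02.02; with no added sugar → 03.02.02.01. Scheduled 7%. Dorestad agreement on 03.02.02: RVC < 50%. → 7%.
Sum: 32% + 15% + 7% = 54%.

54%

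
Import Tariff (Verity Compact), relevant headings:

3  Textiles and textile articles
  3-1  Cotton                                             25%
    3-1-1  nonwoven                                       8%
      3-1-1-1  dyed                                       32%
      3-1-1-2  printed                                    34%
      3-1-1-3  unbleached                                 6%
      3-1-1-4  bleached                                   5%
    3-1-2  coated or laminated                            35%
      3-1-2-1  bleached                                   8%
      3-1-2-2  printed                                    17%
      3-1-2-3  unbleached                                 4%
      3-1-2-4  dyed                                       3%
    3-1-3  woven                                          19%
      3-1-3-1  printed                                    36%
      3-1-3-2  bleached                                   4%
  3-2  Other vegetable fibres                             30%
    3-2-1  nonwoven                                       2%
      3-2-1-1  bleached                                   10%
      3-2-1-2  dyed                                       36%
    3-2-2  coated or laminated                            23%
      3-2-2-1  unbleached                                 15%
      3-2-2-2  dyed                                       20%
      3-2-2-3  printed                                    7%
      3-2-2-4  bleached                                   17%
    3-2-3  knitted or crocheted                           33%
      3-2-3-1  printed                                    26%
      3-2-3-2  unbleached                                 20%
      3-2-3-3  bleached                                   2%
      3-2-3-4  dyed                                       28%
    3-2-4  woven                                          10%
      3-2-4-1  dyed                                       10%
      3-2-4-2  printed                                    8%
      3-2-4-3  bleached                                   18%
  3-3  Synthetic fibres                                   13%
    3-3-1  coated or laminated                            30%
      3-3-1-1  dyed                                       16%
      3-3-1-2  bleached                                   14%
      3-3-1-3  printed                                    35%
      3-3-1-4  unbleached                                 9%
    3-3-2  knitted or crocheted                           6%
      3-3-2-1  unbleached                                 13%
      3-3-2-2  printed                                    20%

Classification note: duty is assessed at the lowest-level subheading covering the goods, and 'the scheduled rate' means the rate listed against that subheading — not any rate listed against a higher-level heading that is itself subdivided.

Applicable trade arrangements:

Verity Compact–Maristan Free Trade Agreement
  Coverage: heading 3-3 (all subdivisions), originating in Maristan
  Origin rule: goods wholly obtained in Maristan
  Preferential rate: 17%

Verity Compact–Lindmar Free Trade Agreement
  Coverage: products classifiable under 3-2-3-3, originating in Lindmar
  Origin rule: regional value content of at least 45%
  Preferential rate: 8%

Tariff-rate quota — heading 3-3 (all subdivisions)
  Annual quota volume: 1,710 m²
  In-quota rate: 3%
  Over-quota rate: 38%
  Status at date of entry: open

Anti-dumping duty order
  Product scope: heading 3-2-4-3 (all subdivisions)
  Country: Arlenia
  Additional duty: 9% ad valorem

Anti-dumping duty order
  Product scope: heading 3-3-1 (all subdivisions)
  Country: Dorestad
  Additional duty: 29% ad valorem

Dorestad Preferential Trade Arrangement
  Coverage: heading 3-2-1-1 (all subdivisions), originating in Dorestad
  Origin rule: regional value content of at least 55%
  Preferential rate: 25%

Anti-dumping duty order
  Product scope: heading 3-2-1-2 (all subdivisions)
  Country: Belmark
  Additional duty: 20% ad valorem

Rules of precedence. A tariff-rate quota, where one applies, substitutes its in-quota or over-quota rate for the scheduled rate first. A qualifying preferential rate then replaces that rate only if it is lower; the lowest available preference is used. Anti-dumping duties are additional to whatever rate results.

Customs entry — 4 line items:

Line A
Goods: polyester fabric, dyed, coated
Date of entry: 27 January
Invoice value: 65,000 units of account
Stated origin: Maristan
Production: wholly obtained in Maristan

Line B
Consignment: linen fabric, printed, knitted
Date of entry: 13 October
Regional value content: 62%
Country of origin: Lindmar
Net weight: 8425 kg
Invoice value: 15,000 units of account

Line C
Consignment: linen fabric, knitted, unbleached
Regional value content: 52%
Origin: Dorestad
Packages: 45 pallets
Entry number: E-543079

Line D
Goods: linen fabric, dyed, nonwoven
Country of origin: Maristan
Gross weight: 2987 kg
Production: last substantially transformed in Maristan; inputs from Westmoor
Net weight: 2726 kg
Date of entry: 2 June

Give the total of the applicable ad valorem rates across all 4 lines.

Line A: polyester → 3-3; coated → 3-3-1; dyed → 3-3-1-1. Scheduled 16%. quota on 3-3 open → in-quota 3%; Maristan agreement on 3-3: wholly obtained → 17% available; preference 17% not lower than 3% → no reduction. → 3%.
Line B: linen → 3-2; knitted → 3-2-3; printed → 3-2-3-1. Scheduled 26%. Lindmar agreement on 3-2-3-3: 3-2-3-1 not covered. → 26%.
Line C: linen → 3-2; knitted → 3-2-3; unbleached → 3-2-3-2. Scheduled 20%. Dorestad agreement on 3-2-1-1: 3-2-3-2 not covered. → 20%.
Line D: linen → 3-2; nonwoven → 3-2-1; dyed → 3-2-1-2. Scheduled 36%. Maristan agreement on 3-3: 3-2-1-2 not covered. → 36%.
Sum: 3% + 26% + 20% + 36% = 85%.

85%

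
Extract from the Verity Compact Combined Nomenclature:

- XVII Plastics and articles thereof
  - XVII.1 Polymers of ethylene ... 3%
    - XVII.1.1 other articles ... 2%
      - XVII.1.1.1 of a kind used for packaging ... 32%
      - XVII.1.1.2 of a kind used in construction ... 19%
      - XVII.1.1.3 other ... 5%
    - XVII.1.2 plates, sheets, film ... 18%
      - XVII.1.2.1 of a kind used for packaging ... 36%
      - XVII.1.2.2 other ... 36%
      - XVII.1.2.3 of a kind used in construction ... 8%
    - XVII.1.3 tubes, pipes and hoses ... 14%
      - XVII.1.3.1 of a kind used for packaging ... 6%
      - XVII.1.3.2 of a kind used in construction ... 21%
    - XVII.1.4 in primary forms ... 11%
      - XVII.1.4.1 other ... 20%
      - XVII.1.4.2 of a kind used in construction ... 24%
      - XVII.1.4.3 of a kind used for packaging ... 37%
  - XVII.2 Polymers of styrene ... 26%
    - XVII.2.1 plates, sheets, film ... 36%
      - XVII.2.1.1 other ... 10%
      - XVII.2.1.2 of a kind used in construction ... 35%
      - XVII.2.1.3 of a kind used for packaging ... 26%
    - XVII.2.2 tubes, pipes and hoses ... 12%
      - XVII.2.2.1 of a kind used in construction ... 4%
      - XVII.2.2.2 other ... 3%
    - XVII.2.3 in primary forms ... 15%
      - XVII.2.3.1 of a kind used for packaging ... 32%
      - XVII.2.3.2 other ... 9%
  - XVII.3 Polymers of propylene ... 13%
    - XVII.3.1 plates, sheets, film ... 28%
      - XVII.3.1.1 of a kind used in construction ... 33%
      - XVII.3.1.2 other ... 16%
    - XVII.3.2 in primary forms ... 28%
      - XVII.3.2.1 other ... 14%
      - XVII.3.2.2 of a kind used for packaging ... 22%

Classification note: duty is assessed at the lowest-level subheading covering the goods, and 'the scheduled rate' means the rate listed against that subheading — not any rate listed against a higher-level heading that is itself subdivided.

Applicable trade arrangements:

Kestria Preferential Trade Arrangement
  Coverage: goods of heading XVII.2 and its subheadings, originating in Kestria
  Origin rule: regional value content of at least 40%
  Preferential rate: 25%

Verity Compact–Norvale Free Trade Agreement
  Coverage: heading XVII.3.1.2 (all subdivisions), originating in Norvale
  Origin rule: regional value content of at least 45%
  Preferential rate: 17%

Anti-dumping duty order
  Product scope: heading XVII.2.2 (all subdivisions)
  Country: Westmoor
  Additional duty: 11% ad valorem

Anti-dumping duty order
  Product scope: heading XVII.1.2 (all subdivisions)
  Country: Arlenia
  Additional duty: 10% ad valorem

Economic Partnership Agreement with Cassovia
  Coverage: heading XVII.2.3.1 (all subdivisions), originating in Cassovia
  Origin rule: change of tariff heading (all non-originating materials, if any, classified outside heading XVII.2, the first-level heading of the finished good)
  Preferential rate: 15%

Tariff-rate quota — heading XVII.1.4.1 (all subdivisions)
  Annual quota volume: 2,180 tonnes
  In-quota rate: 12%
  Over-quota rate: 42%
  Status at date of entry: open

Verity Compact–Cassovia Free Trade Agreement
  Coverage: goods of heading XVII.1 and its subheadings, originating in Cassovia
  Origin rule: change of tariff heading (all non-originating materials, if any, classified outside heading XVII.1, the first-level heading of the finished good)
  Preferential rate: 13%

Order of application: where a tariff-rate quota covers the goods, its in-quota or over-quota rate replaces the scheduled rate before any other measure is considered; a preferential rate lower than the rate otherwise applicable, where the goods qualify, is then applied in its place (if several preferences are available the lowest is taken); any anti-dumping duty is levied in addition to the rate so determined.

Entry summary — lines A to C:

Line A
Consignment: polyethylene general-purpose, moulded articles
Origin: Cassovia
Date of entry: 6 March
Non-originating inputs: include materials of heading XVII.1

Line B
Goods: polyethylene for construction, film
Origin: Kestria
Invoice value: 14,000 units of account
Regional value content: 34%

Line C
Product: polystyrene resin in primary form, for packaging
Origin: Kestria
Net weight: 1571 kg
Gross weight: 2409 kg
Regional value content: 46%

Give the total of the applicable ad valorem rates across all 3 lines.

Line A: polyethylene → XVII.1; moulded articles → XVII.1.1; general-purpose → XVII.1.1.3. Scheduled 5%. Cassovia agreement on XVII.2.3.1: XVII.1.1.3 not covered; Cassovia agreement on XVII.1: CTH not met. → 5%.
Line B: polyethylene → XVII.1; film → XVII.1.2; for construction → XVII.1.2.3. Scheduled 8%. Kestria agreement on XVII.2: XVII.1.2.3 not covered. → 8%.
Line C: polystyrene → XVII.2; resin in primary form → XVII.2.3; for packaging → XVII.2.3.1. Scheduled 32%. Kestria agreement on XVII.2: RVC ≥ 40% → 25% available; preferential 25%. → 25%.
Sum: 5% + 8% + 25% = 38%.

38%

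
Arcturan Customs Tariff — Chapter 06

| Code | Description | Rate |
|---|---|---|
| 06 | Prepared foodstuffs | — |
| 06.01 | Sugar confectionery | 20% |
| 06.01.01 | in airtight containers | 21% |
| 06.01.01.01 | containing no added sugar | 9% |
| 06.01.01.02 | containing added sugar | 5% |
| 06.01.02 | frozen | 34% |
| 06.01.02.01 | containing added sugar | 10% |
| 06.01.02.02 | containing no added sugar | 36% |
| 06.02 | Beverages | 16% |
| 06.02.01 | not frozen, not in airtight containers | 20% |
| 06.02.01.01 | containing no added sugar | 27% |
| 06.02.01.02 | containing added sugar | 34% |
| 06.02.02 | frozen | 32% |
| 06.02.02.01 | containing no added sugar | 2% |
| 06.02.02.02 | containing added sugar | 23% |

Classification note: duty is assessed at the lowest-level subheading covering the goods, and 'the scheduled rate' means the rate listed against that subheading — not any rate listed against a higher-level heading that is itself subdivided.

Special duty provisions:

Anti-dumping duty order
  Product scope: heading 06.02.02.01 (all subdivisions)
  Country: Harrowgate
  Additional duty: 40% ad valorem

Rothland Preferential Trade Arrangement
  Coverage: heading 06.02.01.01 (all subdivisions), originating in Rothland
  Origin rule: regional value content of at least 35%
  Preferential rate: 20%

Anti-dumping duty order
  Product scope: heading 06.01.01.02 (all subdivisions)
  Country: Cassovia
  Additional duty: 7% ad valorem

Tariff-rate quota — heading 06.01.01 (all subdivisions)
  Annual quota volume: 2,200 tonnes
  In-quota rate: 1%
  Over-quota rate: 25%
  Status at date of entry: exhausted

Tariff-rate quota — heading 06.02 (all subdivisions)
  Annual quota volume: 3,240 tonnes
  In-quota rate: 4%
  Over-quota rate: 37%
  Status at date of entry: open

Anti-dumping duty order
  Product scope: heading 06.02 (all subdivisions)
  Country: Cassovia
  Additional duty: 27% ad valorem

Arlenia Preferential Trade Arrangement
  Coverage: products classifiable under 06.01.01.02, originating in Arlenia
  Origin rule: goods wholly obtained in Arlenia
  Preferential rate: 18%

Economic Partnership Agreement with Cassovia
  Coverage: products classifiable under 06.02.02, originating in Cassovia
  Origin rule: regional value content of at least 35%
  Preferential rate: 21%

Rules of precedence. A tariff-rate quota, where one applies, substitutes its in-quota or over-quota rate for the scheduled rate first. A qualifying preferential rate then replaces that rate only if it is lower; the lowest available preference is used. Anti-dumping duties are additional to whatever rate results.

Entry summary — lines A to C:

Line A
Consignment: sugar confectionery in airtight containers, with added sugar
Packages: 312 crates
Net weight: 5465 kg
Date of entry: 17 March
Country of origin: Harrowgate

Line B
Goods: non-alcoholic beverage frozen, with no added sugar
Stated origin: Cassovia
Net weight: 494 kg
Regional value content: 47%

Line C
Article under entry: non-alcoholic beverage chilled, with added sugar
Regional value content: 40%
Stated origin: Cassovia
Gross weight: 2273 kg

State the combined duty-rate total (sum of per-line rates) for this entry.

87%

Line A: sugar confectionery → 06.01; in airtight containers → 06.01.01; with added sugar → 06.01.01.02. Scheduled 5%. quota on 06.01.01 exhausted → over-quota 25%. → 25%.
Line B: non-alcoholic beverage → 06.02; frozen → 06.02.02; with no added sugar → 06.02.02.01. Scheduled 2%. quota on 06.02 open → in-quota 4%; Cassovia agreement on 06.02.02: RVC ≥ 35% → 21% available; preference 21% not lower than 4% → no reduction; anti-dumping (Cassovia, 06.02): +27%; total 4% + 27% = 31%. → 31%.
Line C: non-alcoholic beverage → 06.02; chilled → 06.02.01; with added sugar → 06.02.01.02. Scheduled 34%. quota on 06.02 open → in-quota 4%; Cassovia agreement on 06.02.02: 06.02.01.02 not covered; anti-dumping (Cassovia, 06.02): +27%; total 4% + 27% = 31%. → 31%.
Sum: 25% + 31% + 31% = 87%.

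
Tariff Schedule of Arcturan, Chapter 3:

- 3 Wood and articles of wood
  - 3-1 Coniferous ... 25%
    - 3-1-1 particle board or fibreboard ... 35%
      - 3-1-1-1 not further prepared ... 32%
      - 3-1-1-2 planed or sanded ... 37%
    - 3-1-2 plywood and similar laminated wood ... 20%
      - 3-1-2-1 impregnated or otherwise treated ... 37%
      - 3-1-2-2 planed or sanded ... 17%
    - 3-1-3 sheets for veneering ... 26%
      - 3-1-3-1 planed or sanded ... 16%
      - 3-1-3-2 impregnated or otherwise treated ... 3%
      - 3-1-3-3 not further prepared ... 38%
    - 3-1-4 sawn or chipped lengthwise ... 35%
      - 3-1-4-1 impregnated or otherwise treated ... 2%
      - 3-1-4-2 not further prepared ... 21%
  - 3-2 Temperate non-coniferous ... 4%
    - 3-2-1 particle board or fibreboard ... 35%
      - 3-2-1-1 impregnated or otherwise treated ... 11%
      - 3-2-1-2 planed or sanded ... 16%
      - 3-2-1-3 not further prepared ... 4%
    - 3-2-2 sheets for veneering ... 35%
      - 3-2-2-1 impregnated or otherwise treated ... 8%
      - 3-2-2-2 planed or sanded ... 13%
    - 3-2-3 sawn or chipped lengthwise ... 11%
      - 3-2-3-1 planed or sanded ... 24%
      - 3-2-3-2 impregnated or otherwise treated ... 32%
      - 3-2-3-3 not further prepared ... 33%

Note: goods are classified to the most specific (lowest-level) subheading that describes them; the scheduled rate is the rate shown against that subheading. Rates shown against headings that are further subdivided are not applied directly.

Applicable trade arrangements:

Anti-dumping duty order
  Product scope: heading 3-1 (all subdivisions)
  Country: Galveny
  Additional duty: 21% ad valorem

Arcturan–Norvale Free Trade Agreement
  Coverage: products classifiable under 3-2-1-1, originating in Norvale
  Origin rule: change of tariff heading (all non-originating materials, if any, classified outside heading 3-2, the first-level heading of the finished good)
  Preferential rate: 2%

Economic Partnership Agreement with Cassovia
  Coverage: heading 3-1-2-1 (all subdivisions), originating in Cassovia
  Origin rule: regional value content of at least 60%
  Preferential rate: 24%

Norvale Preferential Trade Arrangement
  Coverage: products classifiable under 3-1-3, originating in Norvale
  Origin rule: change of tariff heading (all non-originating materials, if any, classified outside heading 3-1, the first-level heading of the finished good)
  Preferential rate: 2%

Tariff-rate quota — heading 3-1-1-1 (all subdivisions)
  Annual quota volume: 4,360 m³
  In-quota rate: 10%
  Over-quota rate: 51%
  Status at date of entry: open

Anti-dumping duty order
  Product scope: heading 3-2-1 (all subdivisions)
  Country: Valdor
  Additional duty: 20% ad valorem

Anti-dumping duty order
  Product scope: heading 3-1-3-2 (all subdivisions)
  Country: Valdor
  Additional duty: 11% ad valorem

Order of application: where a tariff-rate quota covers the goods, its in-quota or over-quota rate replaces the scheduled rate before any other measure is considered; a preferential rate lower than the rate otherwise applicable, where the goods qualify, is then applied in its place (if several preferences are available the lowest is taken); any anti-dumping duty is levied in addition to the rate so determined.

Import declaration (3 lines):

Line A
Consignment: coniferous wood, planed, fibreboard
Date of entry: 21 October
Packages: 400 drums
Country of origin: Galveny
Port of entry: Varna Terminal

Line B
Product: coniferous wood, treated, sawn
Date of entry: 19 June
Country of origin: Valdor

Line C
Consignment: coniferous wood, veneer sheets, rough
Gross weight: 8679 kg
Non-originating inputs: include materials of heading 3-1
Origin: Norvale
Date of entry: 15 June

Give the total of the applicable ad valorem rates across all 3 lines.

Line A: coniferous → 3-1; fibreboard → 3-1-1; planed → 3-1-1-2. Scheduled 37%. anti-dumping (Galveny, 3-1): +21%; total 37% + 21% = 58%. → 58%.
Line B: coniferous → 3-1; sawn → 3-1-4; treated → 3-1-4-1. Scheduled 2%. No special measure applies. → 2%.
Line C: coniferous → 3-1; veneer sheets → 3-1-3; rough → 3-1-3-3. Scheduled 38%. Norvale agreement on 3-2-1-1: 3-1-3-3 not covered; Norvale agreement on 3-1-3: CTH not met. → 38%.
Sum: 58% + 2% + 38% = 98%.

98%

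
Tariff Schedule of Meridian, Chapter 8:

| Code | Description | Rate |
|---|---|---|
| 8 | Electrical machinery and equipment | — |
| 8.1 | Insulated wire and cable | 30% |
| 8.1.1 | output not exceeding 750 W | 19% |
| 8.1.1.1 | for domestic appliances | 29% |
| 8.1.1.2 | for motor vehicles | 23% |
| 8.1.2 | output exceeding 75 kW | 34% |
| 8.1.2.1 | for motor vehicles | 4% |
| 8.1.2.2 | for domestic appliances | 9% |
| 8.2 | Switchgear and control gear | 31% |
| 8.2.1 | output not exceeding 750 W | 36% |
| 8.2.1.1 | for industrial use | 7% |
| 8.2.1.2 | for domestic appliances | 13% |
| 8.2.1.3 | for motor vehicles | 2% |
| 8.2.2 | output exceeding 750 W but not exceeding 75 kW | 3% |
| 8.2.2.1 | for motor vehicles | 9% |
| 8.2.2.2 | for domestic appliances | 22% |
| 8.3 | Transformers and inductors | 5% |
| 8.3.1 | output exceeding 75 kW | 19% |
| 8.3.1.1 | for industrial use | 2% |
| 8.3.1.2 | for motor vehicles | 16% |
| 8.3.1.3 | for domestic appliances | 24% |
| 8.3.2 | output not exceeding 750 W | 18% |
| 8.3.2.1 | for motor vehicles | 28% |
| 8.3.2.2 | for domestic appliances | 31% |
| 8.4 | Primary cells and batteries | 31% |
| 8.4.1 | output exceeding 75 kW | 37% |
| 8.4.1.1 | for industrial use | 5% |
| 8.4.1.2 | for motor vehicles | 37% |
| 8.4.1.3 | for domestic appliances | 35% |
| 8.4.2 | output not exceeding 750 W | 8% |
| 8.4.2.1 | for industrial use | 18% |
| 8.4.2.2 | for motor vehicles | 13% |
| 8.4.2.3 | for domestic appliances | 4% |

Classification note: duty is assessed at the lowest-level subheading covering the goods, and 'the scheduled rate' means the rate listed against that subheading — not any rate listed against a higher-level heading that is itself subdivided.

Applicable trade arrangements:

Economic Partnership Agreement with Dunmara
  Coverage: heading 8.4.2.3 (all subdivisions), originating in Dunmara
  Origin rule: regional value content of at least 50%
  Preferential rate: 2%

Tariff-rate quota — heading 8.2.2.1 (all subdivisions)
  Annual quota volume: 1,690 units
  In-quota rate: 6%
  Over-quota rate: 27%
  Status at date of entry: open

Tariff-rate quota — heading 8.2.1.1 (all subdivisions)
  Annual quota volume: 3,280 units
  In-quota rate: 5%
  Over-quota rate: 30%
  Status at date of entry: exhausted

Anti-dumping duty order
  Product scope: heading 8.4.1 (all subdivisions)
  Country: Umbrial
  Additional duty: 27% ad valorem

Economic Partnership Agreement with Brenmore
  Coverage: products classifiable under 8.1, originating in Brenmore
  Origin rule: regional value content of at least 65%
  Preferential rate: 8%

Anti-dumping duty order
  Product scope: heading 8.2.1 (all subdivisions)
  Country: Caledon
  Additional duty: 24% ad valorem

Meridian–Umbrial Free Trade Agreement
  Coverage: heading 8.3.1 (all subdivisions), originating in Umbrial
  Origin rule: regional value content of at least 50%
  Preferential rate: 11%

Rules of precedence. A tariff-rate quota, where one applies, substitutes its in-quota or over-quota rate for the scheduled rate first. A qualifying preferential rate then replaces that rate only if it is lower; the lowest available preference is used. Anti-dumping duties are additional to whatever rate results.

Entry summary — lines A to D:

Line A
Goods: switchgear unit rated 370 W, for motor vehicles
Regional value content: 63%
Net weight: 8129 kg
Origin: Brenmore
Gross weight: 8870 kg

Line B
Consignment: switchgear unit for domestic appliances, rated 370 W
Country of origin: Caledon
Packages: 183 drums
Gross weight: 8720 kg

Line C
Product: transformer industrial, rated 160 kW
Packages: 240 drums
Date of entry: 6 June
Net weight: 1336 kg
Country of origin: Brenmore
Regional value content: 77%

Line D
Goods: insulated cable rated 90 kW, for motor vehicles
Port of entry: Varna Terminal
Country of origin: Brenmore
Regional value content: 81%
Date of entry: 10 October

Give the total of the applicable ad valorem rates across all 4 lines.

45%

Line A: switchgear unit → 8.2; rated 370 W → 8.2.1; for motor vehicles → 8.2.1.3. Scheduled 2%. Brenmore agreement on 8.1: 8.2.1.3 not covered. → 2%.
Line B: switchgear unit → 8.2; rated 370 W → 8.2.1; for domestic appliances → 8.2.1.2. Scheduled 13%. anti-dumping (Caledon, 8.2.1): +24%; total 13% + 24% = 37%. → 37%.
Line C: transformer → 8.3; rated 160 kW → 8.3.1; industrial → 8.3.1.1. Scheduled 2%. Brenmore agreement on 8.1: 8.3.1.1 not covered. → 2%.
Line D: insulated cable → 8.1; rated 90 kW → 8.1.2; for motor vehicles → 8.1.2.1. Scheduled 4%. Brenmore agreement on 8.1: RVC ≥ 65% → 8% available; preference 8% not lower than 4% → no reduction. → 4%.
Sum: 2% + 37% + 2% + 4% = 45%.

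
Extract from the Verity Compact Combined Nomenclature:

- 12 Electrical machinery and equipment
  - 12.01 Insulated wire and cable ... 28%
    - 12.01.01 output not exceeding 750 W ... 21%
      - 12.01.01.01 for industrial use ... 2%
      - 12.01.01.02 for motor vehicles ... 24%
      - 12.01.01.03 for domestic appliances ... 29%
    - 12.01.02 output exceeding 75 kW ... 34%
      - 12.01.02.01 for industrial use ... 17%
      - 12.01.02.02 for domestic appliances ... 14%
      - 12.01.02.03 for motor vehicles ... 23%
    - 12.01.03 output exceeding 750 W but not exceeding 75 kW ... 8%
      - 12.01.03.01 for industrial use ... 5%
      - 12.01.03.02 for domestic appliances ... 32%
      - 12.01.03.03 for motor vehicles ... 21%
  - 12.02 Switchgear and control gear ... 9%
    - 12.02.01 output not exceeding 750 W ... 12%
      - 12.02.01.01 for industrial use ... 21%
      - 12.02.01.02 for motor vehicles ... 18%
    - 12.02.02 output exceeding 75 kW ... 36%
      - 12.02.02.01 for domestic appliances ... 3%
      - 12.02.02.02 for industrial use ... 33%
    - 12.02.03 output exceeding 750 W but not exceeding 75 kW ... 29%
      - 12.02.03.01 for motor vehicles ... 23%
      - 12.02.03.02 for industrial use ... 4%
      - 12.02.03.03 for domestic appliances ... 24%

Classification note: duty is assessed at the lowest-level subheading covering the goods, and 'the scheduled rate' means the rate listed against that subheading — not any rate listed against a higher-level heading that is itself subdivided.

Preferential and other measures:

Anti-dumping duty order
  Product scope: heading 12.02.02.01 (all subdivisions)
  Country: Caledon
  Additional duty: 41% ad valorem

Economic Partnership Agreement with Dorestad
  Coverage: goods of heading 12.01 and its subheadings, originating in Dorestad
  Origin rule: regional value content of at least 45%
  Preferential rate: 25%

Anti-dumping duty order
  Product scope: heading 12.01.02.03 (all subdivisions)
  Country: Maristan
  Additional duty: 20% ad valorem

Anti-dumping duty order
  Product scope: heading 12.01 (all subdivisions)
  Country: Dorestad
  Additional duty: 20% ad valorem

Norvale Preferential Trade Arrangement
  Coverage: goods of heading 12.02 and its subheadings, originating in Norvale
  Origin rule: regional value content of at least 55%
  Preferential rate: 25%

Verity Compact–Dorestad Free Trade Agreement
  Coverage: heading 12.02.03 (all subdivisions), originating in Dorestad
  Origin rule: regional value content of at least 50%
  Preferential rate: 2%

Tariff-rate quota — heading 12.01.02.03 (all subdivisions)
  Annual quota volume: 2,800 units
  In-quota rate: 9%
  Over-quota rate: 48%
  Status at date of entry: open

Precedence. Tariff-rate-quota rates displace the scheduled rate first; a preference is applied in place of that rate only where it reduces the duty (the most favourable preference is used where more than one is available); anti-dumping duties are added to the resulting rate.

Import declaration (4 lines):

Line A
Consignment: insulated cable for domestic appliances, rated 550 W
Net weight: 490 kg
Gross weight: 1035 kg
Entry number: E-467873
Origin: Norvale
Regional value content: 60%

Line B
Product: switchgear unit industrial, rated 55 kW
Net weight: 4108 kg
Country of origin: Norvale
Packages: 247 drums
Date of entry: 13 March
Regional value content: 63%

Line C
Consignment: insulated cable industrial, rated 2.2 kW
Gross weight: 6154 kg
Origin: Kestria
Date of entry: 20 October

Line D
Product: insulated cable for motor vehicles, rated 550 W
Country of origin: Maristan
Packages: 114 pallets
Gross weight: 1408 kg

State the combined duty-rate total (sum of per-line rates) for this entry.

Line A: insulated cable → 12.01; rated 550 W → 12.01.01; for domestic appliances → 12.01.01.03. Scheduled 29%. Norvale agreement on 12.02: 12.01.01.03 not covered. → 29%.
Line B: switchgear unit → 12.02; rated 55 kW → 12.02.03; industrial → 12.02.03.02. Scheduled 4%. Norvale agreement on 12.02: RVC ≥ 55% → 25% available; preference 25% not lower than 4% → no reduction. → 4%.
Line C: insulated cable → 12.01; rated 2.2 kW → 12.01.03; industrial → 12.01.03.01. Scheduled 5%. No special measure applies. → 5%.
Line D: insulated cable → 12.01; rated 550 W → 12.01.01; for motor vehicles → 12.01.01.02. Scheduled 24%. No special measure applies. → 24%.
Sum: 29% + 4% + 5% + 24% = 62%.

62%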